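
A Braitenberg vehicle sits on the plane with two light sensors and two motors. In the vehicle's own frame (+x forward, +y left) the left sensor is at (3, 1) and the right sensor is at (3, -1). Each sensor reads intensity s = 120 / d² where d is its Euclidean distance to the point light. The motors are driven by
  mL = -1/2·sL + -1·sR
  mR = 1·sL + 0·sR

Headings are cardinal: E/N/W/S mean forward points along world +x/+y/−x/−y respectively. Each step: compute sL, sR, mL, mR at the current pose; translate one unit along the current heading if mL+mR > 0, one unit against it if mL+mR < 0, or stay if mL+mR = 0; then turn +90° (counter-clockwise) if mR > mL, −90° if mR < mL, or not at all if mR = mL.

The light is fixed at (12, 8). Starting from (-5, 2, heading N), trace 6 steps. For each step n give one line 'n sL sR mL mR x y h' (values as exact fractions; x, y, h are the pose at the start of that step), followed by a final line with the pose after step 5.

n=0: pose=(-5,2,N); sL=40/111, sR=24/53; mL=-3724/5883, mR=40/111; mL+mR=-1604/5883 → advance -1; mR−mL=1948/1961 → turn +1·90°
n=1: pose=(-5,1,W); sL=15/58, sR=30/109; mL=-5115/12644, mR=15/58; mL+mR=-1845/12644 → advance -1; mR−mL=8385/12644 → turn +1·90°
n=2: pose=(-4,1,S); sL=24/65, sR=120/389; mL=-12468/25285, mR=24/65; mL+mR=-3132/25285 → advance -1; mR−mL=21804/25285 → turn +1·90°
n=3: pose=(-4,2,E); sL=60/97, sR=60/109; mL=-9090/10573, mR=60/97; mL+mR=-2550/10573 → advance -1; mR−mL=15630/10573 → turn +1·90°
n=4: pose=(-5,2,N); sL=40/111, sR=24/53; mL=-3724/5883, mR=40/111; mL+mR=-1604/5883 → advance -1; mR−mL=1948/1961 → turn +1·90°
n=5: pose=(-5,1,W); sL=15/58, sR=30/109; mL=-5115/12644, mR=15/58; mL+mR=-1845/12644 → advance -1; mR−mL=8385/12644 → turn +1·90°

0 40/111 24/53 -3724/5883 40/111 -5 2 N
1 15/58 30/109 -5115/12644 15/58 -5 1 W
2 24/65 120/389 -12468/25285 24/65 -4 1 S
3 60/97 60/109 -9090/10573 60/97 -4 2 E
4 40/111 24/53 -3724/5883 40/111 -5 2 N
5 15/58 30/109 -5115/12644 15/58 -5 1 W
final -4 1 S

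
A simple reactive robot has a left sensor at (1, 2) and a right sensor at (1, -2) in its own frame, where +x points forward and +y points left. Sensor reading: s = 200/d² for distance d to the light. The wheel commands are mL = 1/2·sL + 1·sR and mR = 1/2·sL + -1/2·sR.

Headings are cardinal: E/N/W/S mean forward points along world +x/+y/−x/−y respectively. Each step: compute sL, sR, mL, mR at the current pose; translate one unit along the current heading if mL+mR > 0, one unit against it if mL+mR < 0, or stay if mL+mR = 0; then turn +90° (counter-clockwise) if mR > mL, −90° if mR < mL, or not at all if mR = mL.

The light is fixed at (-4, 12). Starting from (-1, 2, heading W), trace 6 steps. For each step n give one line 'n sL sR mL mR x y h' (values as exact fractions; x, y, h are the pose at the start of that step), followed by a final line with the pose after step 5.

0 50/37 50/17 2275/629 -500/629 -1 2 W
1 200/81 200/97 25900/7857 1600/7857 -2 2 N
2 100/29 20/13 1230/377 360/377 -2 3 E
3 8/5 200/101 1404/505 -96/505 -1 3 S
4 50/37 50/17 2275/629 -500/629 -1 2 W
5 200/81 200/97 25900/7857 1600/7857 -2 2 N
final -2 3 E

n=0: pose=(-1,2,W); sL=50/37, sR=50/17; mL=2275/629, mR=-500/629; mL+mR=1775/629 → advance +1; mR−mL=-75/17 → turn -1·90°
n=1: pose=(-2,2,N); sL=200/81, sR=200/97; mL=25900/7857, mR=1600/7857; mL+mR=27500/7857 → advance +1; mR−mL=-300/97 → turn -1·90°
n=2: pose=(-2,3,E); sL=100/29, sR=20/13; mL=1230/377, mR=360/377; mL+mR=1590/377 → advance +1; mR−mL=-30/13 → turn -1·90°
n=3: pose=(-1,3,S); sL=8/5, sR=200/101; mL=1404/505, mR=-96/505; mL+mR=1308/505 → advance +1; mR−mL=-300/101 → turn -1·90°
n=4: pose=(-1,2,W); sL=50/37, sR=50/17; mL=2275/629, mR=-500/629; mL+mR=1775/629 → advance +1; mR−mL=-75/17 → turn -1·90°
n=5: pose=(-2,2,N); sL=200/81, sR=200/97; mL=25900/7857, mR=1600/7857; mL+mR=27500/7857 → advance +1; mR−mL=-300/97 → turn -1·90°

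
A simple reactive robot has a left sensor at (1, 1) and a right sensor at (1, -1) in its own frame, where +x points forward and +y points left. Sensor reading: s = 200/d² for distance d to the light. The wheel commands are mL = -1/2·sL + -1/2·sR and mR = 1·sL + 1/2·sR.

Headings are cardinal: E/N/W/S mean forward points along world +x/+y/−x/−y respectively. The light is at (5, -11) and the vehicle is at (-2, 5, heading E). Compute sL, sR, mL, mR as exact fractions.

left sensor world pos  = (-1, 6); dL² = 325
right sensor world pos = (-1, 4); dR² = 261
sL = 200/325 = 8/13
sR = 200/261 = 200/261
mL = -1/2·sL + -1/2·sR = -2344/3393
mR = 1·sL + 1/2·sR = 3388/3393

8/13 200/261 -2344/3393 3388/3393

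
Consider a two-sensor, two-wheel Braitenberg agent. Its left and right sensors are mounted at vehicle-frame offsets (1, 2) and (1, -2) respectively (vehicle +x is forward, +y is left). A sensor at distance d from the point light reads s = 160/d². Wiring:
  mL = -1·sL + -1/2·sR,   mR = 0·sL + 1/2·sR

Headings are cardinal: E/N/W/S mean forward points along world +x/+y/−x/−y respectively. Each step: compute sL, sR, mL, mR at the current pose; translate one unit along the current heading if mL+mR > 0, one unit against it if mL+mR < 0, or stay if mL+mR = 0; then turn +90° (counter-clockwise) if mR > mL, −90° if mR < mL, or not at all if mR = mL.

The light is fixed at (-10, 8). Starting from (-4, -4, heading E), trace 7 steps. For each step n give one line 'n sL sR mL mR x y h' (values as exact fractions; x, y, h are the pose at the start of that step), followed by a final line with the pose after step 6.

0 160/149 32/49 -10224/7301 16/49 -4 -4 E
1 16/13 16/17 -376/221 8/17 -5 -4 N
2 160/241 160/137 -41200/33017 80/137 -5 -5 W
3 8/13 40/53 -684/689 20/53 -4 -5 S
4 160/149 32/49 -10224/7301 16/49 -4 -4 E
5 16/13 16/17 -376/221 8/17 -5 -4 N
6 160/241 160/137 -41200/33017 80/137 -5 -5 W
final -4 -5 S

n=0: pose=(-4,-4,E); sL=160/149, sR=32/49; mL=-10224/7301, mR=16/49; mL+mR=-160/149 → advance -1; mR−mL=12608/7301 → turn +1·90°
n=1: pose=(-5,-4,N); sL=16/13, sR=16/17; mL=-376/221, mR=8/17; mL+mR=-16/13 → advance -1; mR−mL=480/221 → turn +1·90°
n=2: pose=(-5,-5,W); sL=160/241, sR=160/137; mL=-41200/33017, mR=80/137; mL+mR=-160/241 → advance -1; mR−mL=60480/33017 → turn +1·90°
n=3: pose=(-4,-5,S); sL=8/13, sR=40/53; mL=-684/689, mR=20/53; mL+mR=-8/13 → advance -1; mR−mL=944/689 → turn +1·90°
n=4: pose=(-4,-4,E); sL=160/149, sR=32/49; mL=-10224/7301, mR=16/49; mL+mR=-160/149 → advance -1; mR−mL=12608/7301 → turn +1·90°
n=5: pose=(-5,-4,N); sL=16/13, sR=16/17; mL=-376/221, mR=8/17; mL+mR=-16/13 → advance -1; mR−mL=480/221 → turn +1·90°
n=6: pose=(-5,-5,W); sL=160/241, sR=160/137; mL=-41200/33017, mR=80/137; mL+mR=-160/241 → advance -1; mR−mL=60480/33017 → turn +1·90°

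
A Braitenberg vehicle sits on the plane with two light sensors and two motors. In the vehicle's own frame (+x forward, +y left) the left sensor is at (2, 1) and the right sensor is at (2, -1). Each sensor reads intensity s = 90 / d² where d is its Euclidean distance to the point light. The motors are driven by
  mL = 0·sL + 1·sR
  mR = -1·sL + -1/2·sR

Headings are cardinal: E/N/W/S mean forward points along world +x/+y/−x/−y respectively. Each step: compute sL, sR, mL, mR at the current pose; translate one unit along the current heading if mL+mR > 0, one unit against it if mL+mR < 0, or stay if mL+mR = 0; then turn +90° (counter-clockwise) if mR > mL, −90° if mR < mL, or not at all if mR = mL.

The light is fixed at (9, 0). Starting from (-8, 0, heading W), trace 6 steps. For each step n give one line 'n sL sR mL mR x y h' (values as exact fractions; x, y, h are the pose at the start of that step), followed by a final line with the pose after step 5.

n=0: pose=(-8,0,W); sL=45/181, sR=45/181; mL=45/181, mR=-135/362; mL+mR=-45/362 → advance -1; mR−mL=-225/362 → turn -1·90°
n=1: pose=(-7,0,N); sL=90/293, sR=90/229; mL=90/229, mR=-33795/67097; mL+mR=-7425/67097 → advance -1; mR−mL=-60165/67097 → turn -1·90°
n=2: pose=(-7,-1,E); sL=45/98, sR=9/20; mL=9/20, mR=-1341/1960; mL+mR=-459/1960 → advance -1; mR−mL=-2223/1960 → turn -1·90°
n=3: pose=(-8,-1,S); sL=18/53, sR=10/37; mL=10/37, mR=-931/1961; mL+mR=-401/1961 → advance -1; mR−mL=-1461/1961 → turn -1·90°
n=4: pose=(-8,0,W); sL=45/181, sR=45/181; mL=45/181, mR=-135/362; mL+mR=-45/362 → advance -1; mR−mL=-225/362 → turn -1·90°
n=5: pose=(-7,0,N); sL=90/293, sR=90/229; mL=90/229, mR=-33795/67097; mL+mR=-7425/67097 → advance -1; mR−mL=-60165/67097 → turn -1·90°

0 45/181 45/181 45/181 -135/362 -8 0 W
1 90/293 90/229 90/229 -33795/67097 -7 0 N
2 45/98 9/20 9/20 -1341/1960 -7 -1 E
3 18/53 10/37 10/37 -931/1961 -8 -1 S
4 45/181 45/181 45/181 -135/362 -8 0 W
5 90/293 90/229 90/229 -33795/67097 -7 0 N
final -7 -1 E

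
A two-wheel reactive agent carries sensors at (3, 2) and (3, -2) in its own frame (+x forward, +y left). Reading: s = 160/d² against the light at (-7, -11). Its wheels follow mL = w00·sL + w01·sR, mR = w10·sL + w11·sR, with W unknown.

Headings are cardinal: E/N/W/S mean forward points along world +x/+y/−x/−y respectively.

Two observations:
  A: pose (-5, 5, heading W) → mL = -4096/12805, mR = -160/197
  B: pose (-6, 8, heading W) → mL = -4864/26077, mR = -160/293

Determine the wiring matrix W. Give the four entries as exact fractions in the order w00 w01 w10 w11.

obs A: pose=(-5,5,W) → sL=160/197, sR=32/65, mL=-4096/12805, mR=-160/197
obs B: pose=(-6,8,W) → sL=160/293, sR=32/89, mL=-4864/26077, mR=-160/293
sensor matrix S = [[160/197, 32/65], [160/293, 32/89]]; det S = 1548288/66783197
solve [mL_A; mL_B] = S·[w00; w01] and [mR_A; mR_B] = S·[w10; w11]:
  w00 = -1, w01 = 1, w10 = -1, w11 = 0

-1 1 -1 0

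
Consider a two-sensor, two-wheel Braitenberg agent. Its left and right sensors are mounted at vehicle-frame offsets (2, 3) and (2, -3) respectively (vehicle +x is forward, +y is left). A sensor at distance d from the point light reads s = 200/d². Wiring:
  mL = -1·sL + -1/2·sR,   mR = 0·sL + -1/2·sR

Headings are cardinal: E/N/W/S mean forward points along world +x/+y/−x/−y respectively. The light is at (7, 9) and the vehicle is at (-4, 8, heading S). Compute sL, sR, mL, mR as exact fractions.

left sensor world pos  = (-1, 6); dL² = 73
right sensor world pos = (-7, 6); dR² = 205
sL = 200/73 = 200/73
sR = 200/205 = 40/41
mL = -1·sL + -1/2·sR = -9660/2993
mR = 0·sL + -1/2·sR = -20/41

200/73 40/41 -9660/2993 -20/41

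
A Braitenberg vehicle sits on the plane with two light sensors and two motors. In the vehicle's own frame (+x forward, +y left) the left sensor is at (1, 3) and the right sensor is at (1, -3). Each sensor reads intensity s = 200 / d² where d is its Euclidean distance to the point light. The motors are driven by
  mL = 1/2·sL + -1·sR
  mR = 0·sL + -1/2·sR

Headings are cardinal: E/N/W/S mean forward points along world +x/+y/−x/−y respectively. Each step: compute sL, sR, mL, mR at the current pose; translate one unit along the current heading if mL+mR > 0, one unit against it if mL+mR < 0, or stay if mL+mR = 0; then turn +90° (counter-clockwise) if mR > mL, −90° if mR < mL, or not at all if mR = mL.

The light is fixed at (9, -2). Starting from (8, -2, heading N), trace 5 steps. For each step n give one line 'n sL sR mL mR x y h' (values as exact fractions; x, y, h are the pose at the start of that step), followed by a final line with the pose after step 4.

n=0: pose=(8,-2,N); sL=200/17, sR=40; mL=-580/17, mR=-20; mL+mR=-920/17 → advance -1; mR−mL=240/17 → turn +1·90°
n=1: pose=(8,-3,W); sL=10, sR=25; mL=-20, mR=-25/2; mL+mR=-65/2 → advance -1; mR−mL=15/2 → turn +1·90°
n=2: pose=(9,-3,S); sL=200/13, sR=200/13; mL=-100/13, mR=-100/13; mL+mR=-200/13 → advance -1; mR−mL=0 → turn +0·90°
n=3: pose=(9,-2,S); sL=20, sR=20; mL=-10, mR=-10; mL+mR=-20 → advance -1; mR−mL=0 → turn +0·90°
n=4: pose=(9,-1,S); sL=200/9, sR=200/9; mL=-100/9, mR=-100/9; mL+mR=-200/9 → advance -1; mR−mL=0 → turn +0·90°

0 200/17 40 -580/17 -20 8 -2 N
1 10 25 -20 -25/2 8 -3 W
2 200/13 200/13 -100/13 -100/13 9 -3 S
3 20 20 -10 -10 9 -2 S
4 200/9 200/9 -100/9 -100/9 9 -1 S
final 9 0 S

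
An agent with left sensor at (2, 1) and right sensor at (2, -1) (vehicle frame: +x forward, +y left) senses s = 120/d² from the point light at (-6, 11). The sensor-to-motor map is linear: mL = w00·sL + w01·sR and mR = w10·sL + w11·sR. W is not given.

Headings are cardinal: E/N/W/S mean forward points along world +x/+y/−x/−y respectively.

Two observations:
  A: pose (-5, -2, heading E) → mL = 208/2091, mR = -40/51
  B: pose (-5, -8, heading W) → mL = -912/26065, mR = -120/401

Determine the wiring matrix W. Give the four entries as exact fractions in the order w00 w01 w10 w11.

obs A: pose=(-5,-2,E) → sL=40/51, sR=24/41, mL=208/2091, mR=-40/51
obs B: pose=(-5,-8,W) → sL=120/401, sR=24/65, mL=-912/26065, mR=-120/401
sensor matrix S = [[40/51, 24/41], [120/401, 24/65]]; det S = 415744/3633461
solve [mL_A; mL_B] = S·[w00; w01] and [mR_A; mR_B] = S·[w10; w11]:
  w00 = 1/2, w01 = -1/2, w10 = -1, w11 = 0

1/2 -1/2 -1 0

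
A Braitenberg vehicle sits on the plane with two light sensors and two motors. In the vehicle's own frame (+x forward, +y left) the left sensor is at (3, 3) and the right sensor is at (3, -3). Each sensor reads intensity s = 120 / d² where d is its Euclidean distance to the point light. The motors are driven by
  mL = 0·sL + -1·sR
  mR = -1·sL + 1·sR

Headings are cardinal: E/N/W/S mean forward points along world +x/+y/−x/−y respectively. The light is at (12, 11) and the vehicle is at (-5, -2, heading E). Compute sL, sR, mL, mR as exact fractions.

left sensor world pos  = (-2, 1); dL² = 296
right sensor world pos = (-2, -5); dR² = 452
sL = 120/296 = 15/37
sR = 120/452 = 30/113
mL = 0·sL + -1·sR = -30/113
mR = -1·sL + 1·sR = -585/4181

15/37 30/113 -30/113 -585/4181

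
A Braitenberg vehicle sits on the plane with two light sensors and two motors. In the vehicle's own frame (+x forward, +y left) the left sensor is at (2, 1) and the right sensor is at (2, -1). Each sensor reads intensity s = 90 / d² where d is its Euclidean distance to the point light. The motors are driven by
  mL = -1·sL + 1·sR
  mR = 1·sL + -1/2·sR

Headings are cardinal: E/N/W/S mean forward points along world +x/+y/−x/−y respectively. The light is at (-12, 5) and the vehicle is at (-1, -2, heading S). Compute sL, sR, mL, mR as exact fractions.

2/5 90/181 88/905 137/905

left sensor world pos  = (0, -4); dL² = 225
right sensor world pos = (-2, -4); dR² = 181
sL = 90/225 = 2/5
sR = 90/181 = 90/181
mL = -1·sL + 1·sR = 88/905
mR = 1·sL + -1/2·sR = 137/905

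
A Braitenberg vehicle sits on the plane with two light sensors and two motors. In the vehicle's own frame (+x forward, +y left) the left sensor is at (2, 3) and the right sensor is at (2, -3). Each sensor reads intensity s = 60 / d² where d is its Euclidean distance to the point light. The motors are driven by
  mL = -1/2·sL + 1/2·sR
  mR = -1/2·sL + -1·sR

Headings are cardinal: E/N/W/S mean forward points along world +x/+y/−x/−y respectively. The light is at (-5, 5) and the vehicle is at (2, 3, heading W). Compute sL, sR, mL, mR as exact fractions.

left sensor world pos  = (0, 0); dL² = 50
right sensor world pos = (0, 6); dR² = 26
sL = 60/50 = 6/5
sR = 60/26 = 30/13
mL = -1/2·sL + 1/2·sR = 36/65
mR = -1/2·sL + -1·sR = -189/65

6/5 30/13 36/65 -189/65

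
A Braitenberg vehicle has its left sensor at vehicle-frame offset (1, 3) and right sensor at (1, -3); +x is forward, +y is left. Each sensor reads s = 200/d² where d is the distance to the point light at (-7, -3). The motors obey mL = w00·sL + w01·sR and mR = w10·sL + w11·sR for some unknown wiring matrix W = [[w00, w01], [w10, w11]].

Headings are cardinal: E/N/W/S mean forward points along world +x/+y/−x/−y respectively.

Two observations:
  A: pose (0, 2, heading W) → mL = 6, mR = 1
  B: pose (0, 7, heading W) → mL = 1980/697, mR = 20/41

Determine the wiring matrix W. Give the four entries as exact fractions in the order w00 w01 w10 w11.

obs A: pose=(0,2,W) → sL=5, sR=2, mL=6, mR=1
obs B: pose=(0,7,W) → sL=40/17, sR=40/41, mL=1980/697, mR=20/41
sensor matrix S = [[5, 2], [40/17, 40/41]]; det S = 120/697
solve [mL_A; mL_B] = S·[w00; w01] and [mR_A; mR_B] = S·[w10; w11]:
  w00 = 1, w01 = 1/2, w10 = 0, w11 = 1/2

1 1/2 0 1/2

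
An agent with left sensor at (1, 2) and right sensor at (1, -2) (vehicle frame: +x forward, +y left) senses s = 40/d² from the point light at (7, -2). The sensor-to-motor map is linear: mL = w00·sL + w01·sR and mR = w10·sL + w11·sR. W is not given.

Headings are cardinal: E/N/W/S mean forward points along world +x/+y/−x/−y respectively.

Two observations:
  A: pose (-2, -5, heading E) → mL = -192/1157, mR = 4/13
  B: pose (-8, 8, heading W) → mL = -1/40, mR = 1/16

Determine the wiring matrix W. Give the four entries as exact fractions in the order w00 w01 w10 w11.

obs A: pose=(-2,-5,E) → sL=8/13, sR=40/89, mL=-192/1157, mR=4/13
obs B: pose=(-8,8,W) → sL=1/8, sR=1/10, mL=-1/40, mR=1/16
sensor matrix S = [[8/13, 40/89], [1/8, 1/10]]; det S = 31/5785
solve [mL_A; mL_B] = S·[w00; w01] and [mR_A; mR_B] = S·[w10; w11]:
  w00 = -1, w01 = 1, w10 = 1/2, w11 = 0

-1 1 1/2 0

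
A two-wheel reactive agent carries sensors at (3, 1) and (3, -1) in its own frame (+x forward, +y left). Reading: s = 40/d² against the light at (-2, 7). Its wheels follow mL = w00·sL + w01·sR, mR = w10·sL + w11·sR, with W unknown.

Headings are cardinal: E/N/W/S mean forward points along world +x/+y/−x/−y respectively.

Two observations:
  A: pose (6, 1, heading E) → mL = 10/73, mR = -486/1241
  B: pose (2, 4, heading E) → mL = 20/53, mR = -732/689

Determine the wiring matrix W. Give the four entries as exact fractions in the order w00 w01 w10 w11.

1/2 0 -1 -1/2

obs A: pose=(6,1,E) → sL=20/73, sR=4/17, mL=10/73, mR=-486/1241
obs B: pose=(2,4,E) → sL=40/53, sR=8/13, mL=20/53, mR=-732/689
sensor matrix S = [[20/73, 4/17], [40/53, 8/13]]; det S = -7680/855049
solve [mL_A; mL_B] = S·[w00; w01] and [mR_A; mR_B] = S·[w10; w11]:
  w00 = 1/2, w01 = 0, w10 = -1, w11 = -1/2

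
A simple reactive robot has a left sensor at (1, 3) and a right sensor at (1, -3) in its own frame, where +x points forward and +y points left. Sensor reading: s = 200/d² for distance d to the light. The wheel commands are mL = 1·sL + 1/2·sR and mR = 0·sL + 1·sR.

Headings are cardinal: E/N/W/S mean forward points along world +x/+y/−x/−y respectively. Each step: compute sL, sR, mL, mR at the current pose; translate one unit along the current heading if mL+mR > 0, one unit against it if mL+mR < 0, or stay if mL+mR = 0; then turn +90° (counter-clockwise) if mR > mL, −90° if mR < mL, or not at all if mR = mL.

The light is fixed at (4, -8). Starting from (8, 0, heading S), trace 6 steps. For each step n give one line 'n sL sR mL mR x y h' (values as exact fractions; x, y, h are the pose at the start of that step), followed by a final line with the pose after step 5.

0 100/49 4 198/49 4 8 0 S
1 8 200/109 972/109 200/109 8 -1 W
2 25/8 2 33/8 2 7 -1 N
3 200/137 200/41 21900/5617 200/41 7 0 E
4 100/41 20/13 1710/533 20/13 8 0 N
5 200/169 200/61 29100/10309 200/61 8 1 E
final 9 1 N

n=0: pose=(8,0,S); sL=100/49, sR=4; mL=198/49, mR=4; mL+mR=394/49 → advance +1; mR−mL=-2/49 → turn -1·90°
n=1: pose=(8,-1,W); sL=8, sR=200/109; mL=972/109, mR=200/109; mL+mR=1172/109 → advance +1; mR−mL=-772/109 → turn -1·90°
n=2: pose=(7,-1,N); sL=25/8, sR=2; mL=33/8, mR=2; mL+mR=49/8 → advance +1; mR−mL=-17/8 → turn -1·90°
n=3: pose=(7,0,E); sL=200/137, sR=200/41; mL=21900/5617, mR=200/41; mL+mR=49300/5617 → advance +1; mR−mL=5500/5617 → turn +1·90°
n=4: pose=(8,0,N); sL=100/41, sR=20/13; mL=1710/533, mR=20/13; mL+mR=2530/533 → advance +1; mR−mL=-890/533 → turn -1·90°
n=5: pose=(8,1,E); sL=200/169, sR=200/61; mL=29100/10309, mR=200/61; mL+mR=62900/10309 → advance +1; mR−mL=4700/10309 → turn +1·90°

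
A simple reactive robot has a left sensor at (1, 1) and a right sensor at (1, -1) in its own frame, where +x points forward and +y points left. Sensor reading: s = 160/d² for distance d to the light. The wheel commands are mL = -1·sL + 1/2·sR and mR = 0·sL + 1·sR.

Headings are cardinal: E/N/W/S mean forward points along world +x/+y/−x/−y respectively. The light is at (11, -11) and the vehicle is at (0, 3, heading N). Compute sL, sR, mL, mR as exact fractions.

160/369 32/65 -4496/23985 32/65

left sensor world pos  = (-1, 4); dL² = 369
right sensor world pos = (1, 4); dR² = 325
sL = 160/369 = 160/369
sR = 160/325 = 32/65
mL = -1·sL + 1/2·sR = -4496/23985
mR = 0·sL + 1·sR = 32/65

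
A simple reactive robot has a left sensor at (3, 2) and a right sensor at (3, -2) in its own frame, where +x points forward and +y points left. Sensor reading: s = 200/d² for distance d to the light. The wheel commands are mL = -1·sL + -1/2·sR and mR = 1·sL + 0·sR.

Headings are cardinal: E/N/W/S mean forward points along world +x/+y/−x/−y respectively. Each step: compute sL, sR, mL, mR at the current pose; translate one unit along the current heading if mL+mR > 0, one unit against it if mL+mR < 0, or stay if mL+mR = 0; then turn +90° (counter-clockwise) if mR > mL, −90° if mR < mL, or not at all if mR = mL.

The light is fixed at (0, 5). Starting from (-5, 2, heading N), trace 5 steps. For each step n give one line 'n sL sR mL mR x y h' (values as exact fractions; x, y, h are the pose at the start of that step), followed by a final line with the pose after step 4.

n=0: pose=(-5,2,N); sL=200/49, sR=200/9; mL=-6700/441, mR=200/49; mL+mR=-100/9 → advance -1; mR−mL=8500/441 → turn +1·90°
n=1: pose=(-5,1,W); sL=2, sR=50/17; mL=-59/17, mR=2; mL+mR=-25/17 → advance -1; mR−mL=93/17 → turn +1·90°
n=2: pose=(-4,1,S); sL=200/53, sR=40/17; mL=-4460/901, mR=200/53; mL+mR=-20/17 → advance -1; mR−mL=7860/901 → turn +1·90°
n=3: pose=(-4,2,E); sL=100, sR=100/13; mL=-1350/13, mR=100; mL+mR=-50/13 → advance -1; mR−mL=2650/13 → turn +1·90°
n=4: pose=(-5,2,N); sL=200/49, sR=200/9; mL=-6700/441, mR=200/49; mL+mR=-100/9 → advance -1; mR−mL=8500/441 → turn +1·90°

0 200/49 200/9 -6700/441 200/49 -5 2 N
1 2 50/17 -59/17 2 -5 1 W
2 200/53 40/17 -4460/901 200/53 -4 1 S
3 100 100/13 -1350/13 100 -4 2 E
4 200/49 200/9 -6700/441 200/49 -5 2 N
final -5 1 W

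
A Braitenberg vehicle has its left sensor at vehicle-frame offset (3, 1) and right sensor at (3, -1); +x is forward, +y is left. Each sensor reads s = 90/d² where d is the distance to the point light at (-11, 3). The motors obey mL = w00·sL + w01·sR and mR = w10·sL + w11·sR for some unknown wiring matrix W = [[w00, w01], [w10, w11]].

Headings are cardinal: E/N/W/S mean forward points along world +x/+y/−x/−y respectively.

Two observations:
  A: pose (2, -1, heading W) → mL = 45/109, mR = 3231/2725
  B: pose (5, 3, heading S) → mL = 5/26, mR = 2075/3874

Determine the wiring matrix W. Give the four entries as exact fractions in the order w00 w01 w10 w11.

obs A: pose=(2,-1,W) → sL=18/25, sR=90/109, mL=45/109, mR=3231/2725
obs B: pose=(5,3,S) → sL=45/149, sR=5/13, mL=5/26, mR=2075/3874
sensor matrix S = [[18/25, 90/109], [45/149, 5/13]]; det S = 29088/1055665
solve [mL_A; mL_B] = S·[w00; w01] and [mR_A; mR_B] = S·[w10; w11]:
  w00 = 0, w01 = 1/2, w10 = 1/2, w11 = 1

0 1/2 1/2 1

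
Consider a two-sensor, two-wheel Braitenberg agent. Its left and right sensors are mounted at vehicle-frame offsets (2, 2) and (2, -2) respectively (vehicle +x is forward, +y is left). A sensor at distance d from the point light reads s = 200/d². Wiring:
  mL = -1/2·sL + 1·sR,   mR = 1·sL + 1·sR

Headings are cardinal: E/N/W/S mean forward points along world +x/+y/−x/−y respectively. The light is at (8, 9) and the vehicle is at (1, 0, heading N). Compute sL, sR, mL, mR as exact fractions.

left sensor world pos  = (-1, 2); dL² = 130
right sensor world pos = (3, 2); dR² = 74
sL = 200/130 = 20/13
sR = 200/74 = 100/37
mL = -1/2·sL + 1·sR = 930/481
mR = 1·sL + 1·sR = 2040/481

20/13 100/37 930/481 2040/481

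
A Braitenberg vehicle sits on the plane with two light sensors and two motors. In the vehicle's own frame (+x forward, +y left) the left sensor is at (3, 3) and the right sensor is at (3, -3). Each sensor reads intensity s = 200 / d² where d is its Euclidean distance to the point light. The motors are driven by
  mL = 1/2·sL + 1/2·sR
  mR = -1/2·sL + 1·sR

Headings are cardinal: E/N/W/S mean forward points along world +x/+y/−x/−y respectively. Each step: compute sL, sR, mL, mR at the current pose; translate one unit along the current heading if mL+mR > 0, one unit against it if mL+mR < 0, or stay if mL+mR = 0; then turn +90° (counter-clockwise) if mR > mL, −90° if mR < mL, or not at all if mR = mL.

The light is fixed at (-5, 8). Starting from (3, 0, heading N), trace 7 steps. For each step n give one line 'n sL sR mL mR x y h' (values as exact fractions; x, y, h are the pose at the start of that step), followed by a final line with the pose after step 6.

n=0: pose=(3,0,N); sL=4, sR=100/73; mL=196/73, mR=-46/73; mL+mR=150/73 → advance +1; mR−mL=-242/73 → turn -1·90°
n=1: pose=(3,1,E); sL=200/137, sR=200/221; mL=35800/30277, mR=5300/30277; mL+mR=300/221 → advance +1; mR−mL=-30500/30277 → turn -1·90°
n=2: pose=(4,1,S); sL=50/61, sR=25/17; mL=2375/2074, mR=1100/1037; mL+mR=75/34 → advance +1; mR−mL=-175/2074 → turn -1·90°
n=3: pose=(4,0,W); sL=200/157, sR=200/61; mL=21800/9577, mR=25300/9577; mL+mR=300/61 → advance +1; mR−mL=3500/9577 → turn +1·90°
n=4: pose=(3,0,S); sL=100/121, sR=100/73; mL=9700/8833, mR=8450/8833; mL+mR=150/73 → advance +1; mR−mL=-1250/8833 → turn -1·90°
n=5: pose=(3,-1,W); sL=200/169, sR=200/61; mL=23000/10309, mR=27700/10309; mL+mR=300/61 → advance +1; mR−mL=4700/10309 → turn +1·90°
n=6: pose=(2,-1,S); sL=50/61, sR=5/4; mL=505/488, mR=205/244; mL+mR=15/8 → advance +1; mR−mL=-95/488 → turn -1·90°

0 4 100/73 196/73 -46/73 3 0 N
1 200/137 200/221 35800/30277 5300/30277 3 1 E
2 50/61 25/17 2375/2074 1100/1037 4 1 S
3 200/157 200/61 21800/9577 25300/9577 4 0 W
4 100/121 100/73 9700/8833 8450/8833 3 0 S
5 200/169 200/61 23000/10309 27700/10309 3 -1 W
6 50/61 5/4 505/488 205/244 2 -1 S
final 2 -2 W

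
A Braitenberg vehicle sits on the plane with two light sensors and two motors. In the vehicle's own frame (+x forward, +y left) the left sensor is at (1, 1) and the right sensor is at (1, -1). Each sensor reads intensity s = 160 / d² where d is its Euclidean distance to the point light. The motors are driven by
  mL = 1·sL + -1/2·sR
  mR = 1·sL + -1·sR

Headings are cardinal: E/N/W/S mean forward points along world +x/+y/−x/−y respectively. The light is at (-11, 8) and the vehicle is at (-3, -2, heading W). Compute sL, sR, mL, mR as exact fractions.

16/17 16/13 72/221 -64/221

left sensor world pos  = (-4, -3); dL² = 170
right sensor world pos = (-4, -1); dR² = 130
sL = 160/170 = 16/17
sR = 160/130 = 16/13
mL = 1·sL + -1/2·sR = 72/221
mR = 1·sL + -1·sR = -64/221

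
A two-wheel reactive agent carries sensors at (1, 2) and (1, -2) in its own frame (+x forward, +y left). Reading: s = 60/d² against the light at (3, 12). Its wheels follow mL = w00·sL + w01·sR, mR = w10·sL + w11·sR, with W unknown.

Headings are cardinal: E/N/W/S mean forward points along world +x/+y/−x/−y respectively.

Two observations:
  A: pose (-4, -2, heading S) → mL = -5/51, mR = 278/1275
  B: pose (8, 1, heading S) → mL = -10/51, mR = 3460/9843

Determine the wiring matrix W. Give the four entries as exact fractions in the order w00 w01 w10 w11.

obs A: pose=(-4,-2,S) → sL=6/25, sR=10/51, mL=-5/51, mR=278/1275
obs B: pose=(8,1,S) → sL=60/193, sR=20/51, mL=-10/51, mR=3460/9843
sensor matrix S = [[6/25, 10/51], [60/193, 20/51]]; det S = 32/965
solve [mL_A; mL_B] = S·[w00; w01] and [mR_A; mR_B] = S·[w10; w11]:
  w00 = 0, w01 = -1/2, w10 = 1/2, w11 = 1/2

0 -1/2 1/2 1/2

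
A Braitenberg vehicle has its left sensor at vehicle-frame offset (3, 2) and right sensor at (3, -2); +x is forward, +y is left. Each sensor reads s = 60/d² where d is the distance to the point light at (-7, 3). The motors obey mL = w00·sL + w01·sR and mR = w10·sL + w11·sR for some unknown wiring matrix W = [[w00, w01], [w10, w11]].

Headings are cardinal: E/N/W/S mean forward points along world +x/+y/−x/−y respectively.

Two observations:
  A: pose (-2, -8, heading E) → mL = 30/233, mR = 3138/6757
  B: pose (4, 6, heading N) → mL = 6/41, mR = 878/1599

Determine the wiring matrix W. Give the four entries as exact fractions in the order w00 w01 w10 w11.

0 1/2 1/2 1

obs A: pose=(-2,-8,E) → sL=12/29, sR=60/233, mL=30/233, mR=3138/6757
obs B: pose=(4,6,N) → sL=20/39, sR=12/41, mL=6/41, mR=878/1599
sensor matrix S = [[12/29, 60/233], [20/39, 12/41]]; det S = -39424/3601481
solve [mL_A; mL_B] = S·[w00; w01] and [mR_A; mR_B] = S·[w10; w11]:
  w00 = 0, w01 = 1/2, w10 = 1/2, w11 = 1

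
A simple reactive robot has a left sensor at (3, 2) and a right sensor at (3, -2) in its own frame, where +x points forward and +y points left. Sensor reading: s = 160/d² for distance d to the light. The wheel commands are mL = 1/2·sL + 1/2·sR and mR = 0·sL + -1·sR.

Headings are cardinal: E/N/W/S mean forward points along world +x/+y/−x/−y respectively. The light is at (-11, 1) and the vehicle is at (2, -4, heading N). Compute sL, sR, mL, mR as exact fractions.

left sensor world pos  = (0, -1); dL² = 125
right sensor world pos = (4, -1); dR² = 229
sL = 160/125 = 32/25
sR = 160/229 = 160/229
mL = 1/2·sL + 1/2·sR = 5664/5725
mR = 0·sL + -1·sR = -160/229

32/25 160/229 5664/5725 -160/229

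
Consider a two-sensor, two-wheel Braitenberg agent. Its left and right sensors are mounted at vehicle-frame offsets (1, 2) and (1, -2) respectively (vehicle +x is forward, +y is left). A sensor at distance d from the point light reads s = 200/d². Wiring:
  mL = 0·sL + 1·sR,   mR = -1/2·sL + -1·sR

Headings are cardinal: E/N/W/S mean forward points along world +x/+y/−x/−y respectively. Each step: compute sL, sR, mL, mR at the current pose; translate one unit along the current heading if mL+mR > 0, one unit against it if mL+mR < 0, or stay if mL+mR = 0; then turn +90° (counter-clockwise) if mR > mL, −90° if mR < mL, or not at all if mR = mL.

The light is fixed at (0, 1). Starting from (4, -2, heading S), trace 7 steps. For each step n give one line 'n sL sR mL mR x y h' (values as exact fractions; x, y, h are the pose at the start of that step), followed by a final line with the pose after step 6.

0 50/13 10 10 -155/13 4 -2 S
1 8 200/9 200/9 -236/9 4 -1 W
2 20 4 4 -14 5 -1 N
3 200/37 200/61 200/61 -13500/2257 5 -2 E
4 50/13 10 10 -155/13 4 -2 S
5 8 200/9 200/9 -236/9 4 -1 W
6 20 4 4 -14 5 -1 N
final 5 -2 E

n=0: pose=(4,-2,S); sL=50/13, sR=10; mL=10, mR=-155/13; mL+mR=-25/13 → advance -1; mR−mL=-285/13 → turn -1·90°
n=1: pose=(4,-1,W); sL=8, sR=200/9; mL=200/9, mR=-236/9; mL+mR=-4 → advance -1; mR−mL=-436/9 → turn -1·90°
n=2: pose=(5,-1,N); sL=20, sR=4; mL=4, mR=-14; mL+mR=-10 → advance -1; mR−mL=-18 → turn -1·90°
n=3: pose=(5,-2,E); sL=200/37, sR=200/61; mL=200/61, mR=-13500/2257; mL+mR=-100/37 → advance -1; mR−mL=-20900/2257 → turn -1·90°
n=4: pose=(4,-2,S); sL=50/13, sR=10; mL=10, mR=-155/13; mL+mR=-25/13 → advance -1; mR−mL=-285/13 → turn -1·90°
n=5: pose=(4,-1,W); sL=8, sR=200/9; mL=200/9, mR=-236/9; mL+mR=-4 → advance -1; mR−mL=-436/9 → turn -1·90°
n=6: pose=(5,-1,N); sL=20, sR=4; mL=4, mR=-14; mL+mR=-10 → advance -1; mR−mL=-18 → turn -1·90°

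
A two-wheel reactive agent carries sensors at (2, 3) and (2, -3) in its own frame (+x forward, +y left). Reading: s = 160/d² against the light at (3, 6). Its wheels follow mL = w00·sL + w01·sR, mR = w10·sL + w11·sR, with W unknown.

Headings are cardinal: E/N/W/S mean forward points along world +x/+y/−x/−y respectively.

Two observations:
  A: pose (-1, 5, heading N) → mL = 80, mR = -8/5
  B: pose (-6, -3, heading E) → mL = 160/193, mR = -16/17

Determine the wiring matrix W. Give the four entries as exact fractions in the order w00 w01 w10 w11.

obs A: pose=(-1,5,N) → sL=16/5, sR=80, mL=80, mR=-8/5
obs B: pose=(-6,-3,E) → sL=32/17, sR=160/193, mL=160/193, mR=-16/17
sensor matrix S = [[16/5, 80], [32/17, 160/193]]; det S = -485376/3281
solve [mL_A; mL_B] = S·[w00; w01] and [mR_A; mR_B] = S·[w10; w11]:
  w00 = 0, w01 = 1, w10 = -1/2, w11 = 0

0 1 -1/2 0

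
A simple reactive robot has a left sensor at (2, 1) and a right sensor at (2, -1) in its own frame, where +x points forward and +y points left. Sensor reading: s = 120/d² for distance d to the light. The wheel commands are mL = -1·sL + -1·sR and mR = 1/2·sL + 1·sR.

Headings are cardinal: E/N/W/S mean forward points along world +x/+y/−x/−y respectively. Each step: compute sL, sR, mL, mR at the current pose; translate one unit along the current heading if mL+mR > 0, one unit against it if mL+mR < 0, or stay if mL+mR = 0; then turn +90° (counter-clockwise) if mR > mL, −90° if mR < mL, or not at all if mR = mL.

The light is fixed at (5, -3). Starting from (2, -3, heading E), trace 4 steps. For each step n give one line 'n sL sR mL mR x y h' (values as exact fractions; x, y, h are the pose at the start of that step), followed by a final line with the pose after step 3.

0 60 60 -120 90 2 -3 E
1 120/29 120/13 -5040/377 4260/377 1 -3 N
2 3 10/3 -19/3 29/6 1 -4 W
3 120/13 24/5 -912/65 612/65 2 -4 S
final 2 -3 E

n=0: pose=(2,-3,E); sL=60, sR=60; mL=-120, mR=90; mL+mR=-30 → advance -1; mR−mL=210 → turn +1·90°
n=1: pose=(1,-3,N); sL=120/29, sR=120/13; mL=-5040/377, mR=4260/377; mL+mR=-60/29 → advance -1; mR−mL=9300/377 → turn +1·90°
n=2: pose=(1,-4,W); sL=3, sR=10/3; mL=-19/3, mR=29/6; mL+mR=-3/2 → advance -1; mR−mL=67/6 → turn +1·90°
n=3: pose=(2,-4,S); sL=120/13, sR=24/5; mL=-912/65, mR=612/65; mL+mR=-60/13 → advance -1; mR−mL=1524/65 → turn +1·90°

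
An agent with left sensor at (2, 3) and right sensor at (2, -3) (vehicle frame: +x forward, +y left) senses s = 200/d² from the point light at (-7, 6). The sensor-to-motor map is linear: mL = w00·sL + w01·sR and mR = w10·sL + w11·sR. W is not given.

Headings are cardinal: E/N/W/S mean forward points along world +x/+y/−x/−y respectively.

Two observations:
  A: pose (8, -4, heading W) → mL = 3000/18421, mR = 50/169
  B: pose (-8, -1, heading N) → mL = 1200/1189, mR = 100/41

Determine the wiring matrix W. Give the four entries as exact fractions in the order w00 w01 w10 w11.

obs A: pose=(8,-4,W) → sL=100/169, sR=100/109, mL=3000/18421, mR=50/169
obs B: pose=(-8,-1,N) → sL=200/41, sR=200/29, mL=1200/1189, mR=100/41
sensor matrix S = [[100/169, 100/109], [200/41, 200/29]]; det S = -8640000/21902569
solve [mL_A; mL_B] = S·[w00; w01] and [mR_A; mR_B] = S·[w10; w11]:
  w00 = -1/2, w01 = 1/2, w10 = 1/2, w11 = 0

-1/2 1/2 1/2 0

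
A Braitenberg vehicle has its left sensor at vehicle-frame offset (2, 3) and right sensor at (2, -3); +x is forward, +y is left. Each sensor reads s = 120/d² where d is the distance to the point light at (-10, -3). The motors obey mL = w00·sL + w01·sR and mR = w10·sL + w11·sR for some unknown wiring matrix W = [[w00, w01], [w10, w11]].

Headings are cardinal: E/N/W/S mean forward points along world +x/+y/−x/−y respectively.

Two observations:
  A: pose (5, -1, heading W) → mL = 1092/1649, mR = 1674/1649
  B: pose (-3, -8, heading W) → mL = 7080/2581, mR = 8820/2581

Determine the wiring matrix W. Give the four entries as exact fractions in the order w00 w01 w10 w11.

1/2 1/2 1 1/2

obs A: pose=(5,-1,W) → sL=12/17, sR=60/97, mL=1092/1649, mR=1674/1649
obs B: pose=(-3,-8,W) → sL=120/89, sR=120/29, mL=7080/2581, mR=8820/2581
sensor matrix S = [[12/17, 60/97], [120/89, 120/29]]; det S = 8881920/4256069
solve [mL_A; mL_B] = S·[w00; w01] and [mR_A; mR_B] = S·[w10; w11]:
  w00 = 1/2, w01 = 1/2, w10 = 1, w11 = 1/2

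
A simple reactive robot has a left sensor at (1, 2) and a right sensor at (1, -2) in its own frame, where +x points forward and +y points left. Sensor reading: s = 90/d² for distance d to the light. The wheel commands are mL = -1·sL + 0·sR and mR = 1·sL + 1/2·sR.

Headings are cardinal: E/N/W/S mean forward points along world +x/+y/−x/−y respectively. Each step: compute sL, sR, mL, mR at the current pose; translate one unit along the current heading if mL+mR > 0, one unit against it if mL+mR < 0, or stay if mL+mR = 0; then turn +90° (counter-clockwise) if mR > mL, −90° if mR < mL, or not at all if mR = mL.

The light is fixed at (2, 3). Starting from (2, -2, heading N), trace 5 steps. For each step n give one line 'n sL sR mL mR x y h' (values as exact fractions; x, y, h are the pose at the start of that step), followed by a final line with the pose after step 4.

n=0: pose=(2,-2,N); sL=9/2, sR=9/2; mL=-9/2, mR=27/4; mL+mR=9/4 → advance +1; mR−mL=45/4 → turn +1·90°
n=1: pose=(2,-1,W); sL=90/37, sR=18; mL=-90/37, mR=423/37; mL+mR=9 → advance +1; mR−mL=513/37 → turn +1·90°
n=2: pose=(1,-1,S); sL=45/13, sR=45/17; mL=-45/13, mR=2115/442; mL+mR=45/34 → advance +1; mR−mL=3645/442 → turn +1·90°
n=3: pose=(1,-2,E); sL=10, sR=90/49; mL=-10, mR=535/49; mL+mR=45/49 → advance +1; mR−mL=1025/49 → turn +1·90°
n=4: pose=(2,-2,N); sL=9/2, sR=9/2; mL=-9/2, mR=27/4; mL+mR=9/4 → advance +1; mR−mL=45/4 → turn +1·90°

0 9/2 9/2 -9/2 27/4 2 -2 N
1 90/37 18 -90/37 423/37 2 -1 W
2 45/13 45/17 -45/13 2115/442 1 -1 S
3 10 90/49 -10 535/49 1 -2 E
4 9/2 9/2 -9/2 27/4 2 -2 N
final 2 -1 W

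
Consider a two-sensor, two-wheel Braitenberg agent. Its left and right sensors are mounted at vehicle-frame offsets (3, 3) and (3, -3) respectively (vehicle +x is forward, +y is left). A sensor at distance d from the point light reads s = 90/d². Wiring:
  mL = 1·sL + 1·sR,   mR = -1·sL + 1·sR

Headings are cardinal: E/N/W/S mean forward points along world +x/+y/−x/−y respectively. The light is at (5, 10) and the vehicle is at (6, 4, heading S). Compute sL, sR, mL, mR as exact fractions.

left sensor world pos  = (9, 1); dL² = 97
right sensor world pos = (3, 1); dR² = 85
sL = 90/97 = 90/97
sR = 90/85 = 18/17
mL = 1·sL + 1·sR = 3276/1649
mR = -1·sL + 1·sR = 216/1649

90/97 18/17 3276/1649 216/1649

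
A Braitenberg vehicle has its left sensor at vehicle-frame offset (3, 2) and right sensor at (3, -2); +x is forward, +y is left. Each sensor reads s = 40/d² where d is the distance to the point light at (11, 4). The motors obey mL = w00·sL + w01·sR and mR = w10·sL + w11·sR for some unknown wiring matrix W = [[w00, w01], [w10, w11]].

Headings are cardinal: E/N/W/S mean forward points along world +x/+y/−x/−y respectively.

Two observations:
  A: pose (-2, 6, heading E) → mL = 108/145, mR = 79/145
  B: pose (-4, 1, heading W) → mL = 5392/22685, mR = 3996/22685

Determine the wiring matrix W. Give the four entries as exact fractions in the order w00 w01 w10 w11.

obs A: pose=(-2,6,E) → sL=10/29, sR=2/5, mL=108/145, mR=79/145
obs B: pose=(-4,1,W) → sL=40/349, sR=8/65, mL=5392/22685, mR=3996/22685
sensor matrix S = [[10/29, 2/5], [40/349, 8/65]]; det S = -448/131573
solve [mL_A; mL_B] = S·[w00; w01] and [mR_A; mR_B] = S·[w10; w11]:
  w00 = 1, w01 = 1, w10 = 1, w11 = 1/2

1 1 1 1/2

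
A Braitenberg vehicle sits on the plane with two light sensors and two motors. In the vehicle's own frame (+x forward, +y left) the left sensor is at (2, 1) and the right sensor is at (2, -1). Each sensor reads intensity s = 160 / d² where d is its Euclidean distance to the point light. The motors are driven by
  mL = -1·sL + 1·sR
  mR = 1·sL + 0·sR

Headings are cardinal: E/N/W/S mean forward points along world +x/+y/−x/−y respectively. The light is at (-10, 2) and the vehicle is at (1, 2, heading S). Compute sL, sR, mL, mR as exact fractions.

left sensor world pos  = (2, 0); dL² = 148
right sensor world pos = (0, 0); dR² = 104
sL = 160/148 = 40/37
sR = 160/104 = 20/13
mL = -1·sL + 1·sR = 220/481
mR = 1·sL + 0·sR = 40/37

40/37 20/13 220/481 40/37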